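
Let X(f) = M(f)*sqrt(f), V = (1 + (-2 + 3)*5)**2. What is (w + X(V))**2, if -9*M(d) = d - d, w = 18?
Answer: 324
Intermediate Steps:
M(d) = 0 (M(d) = -(d - d)/9 = -1/9*0 = 0)
V = 36 (V = (1 + 1*5)**2 = (1 + 5)**2 = 6**2 = 36)
X(f) = 0 (X(f) = 0*sqrt(f) = 0)
(w + X(V))**2 = (18 + 0)**2 = 18**2 = 324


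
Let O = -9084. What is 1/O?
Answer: -1/9084 ≈ -0.00011008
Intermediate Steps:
1/O = 1/(-9084) = -1/9084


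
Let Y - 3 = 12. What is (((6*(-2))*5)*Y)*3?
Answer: -2700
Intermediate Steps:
Y = 15 (Y = 3 + 12 = 15)
(((6*(-2))*5)*Y)*3 = (((6*(-2))*5)*15)*3 = (-12*5*15)*3 = -60*15*3 = -900*3 = -2700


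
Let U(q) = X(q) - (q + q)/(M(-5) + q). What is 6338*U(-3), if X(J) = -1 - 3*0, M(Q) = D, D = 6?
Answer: 6338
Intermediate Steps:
M(Q) = 6
X(J) = -1 (X(J) = -1 + 0 = -1)
U(q) = -1 - 2*q/(6 + q) (U(q) = -1 - (q + q)/(6 + q) = -1 - 2*q/(6 + q))
6338*U(-3) = 6338*(3*(-2 - 1*(-3))/(6 - 3)) = 6338*(3*(-2 + 3)/3) = 6338*(3*(⅓)*1) = 6338*1 = 6338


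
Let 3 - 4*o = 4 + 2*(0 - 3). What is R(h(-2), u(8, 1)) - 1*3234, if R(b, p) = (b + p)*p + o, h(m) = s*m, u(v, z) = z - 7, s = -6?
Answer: -13075/4 ≈ -3268.8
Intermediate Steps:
u(v, z) = -7 + z
o = 5/4 (o = 3/4 - (4 + 2*(0 - 3))/4 = 3/4 - (4 + 2*(-3))/4 = 3/4 - (4 - 6)/4 = 3/4 - 1/4*(-2) = 3/4 + 1/2 = 5/4 ≈ 1.2500)
h(m) = -6*m
R(b, p) = 5/4 + p*(b + p) (R(b, p) = (b + p)*p + 5/4 = p*(b + p) + 5/4 = 5/4 + p*(b + p))
R(h(-2), u(8, 1)) - 1*3234 = (5/4 + (-7 + 1)**2 + (-6*(-2))*(-7 + 1)) - 1*3234 = (5/4 + (-6)**2 + 12*(-6)) - 3234 = (5/4 + 36 - 72) - 3234 = -139/4 - 3234 = -13075/4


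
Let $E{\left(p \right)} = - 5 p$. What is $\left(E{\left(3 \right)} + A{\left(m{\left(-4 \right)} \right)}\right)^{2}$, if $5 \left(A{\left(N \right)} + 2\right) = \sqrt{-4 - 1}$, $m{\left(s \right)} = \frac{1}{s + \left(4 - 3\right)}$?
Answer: $\frac{\left(85 - i \sqrt{5}\right)^{2}}{25} \approx 288.8 - 15.205 i$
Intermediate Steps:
$m{\left(s \right)} = \frac{1}{1 + s}$ ($m{\left(s \right)} = \frac{1}{s + \left(4 - 3\right)} = \frac{1}{s + 1} = \frac{1}{1 + s}$)
$A{\left(N \right)} = -2 + \frac{i \sqrt{5}}{5}$ ($A{\left(N \right)} = -2 + \frac{\sqrt{-4 - 1}}{5} = -2 + \frac{\sqrt{-5}}{5} = -2 + \frac{i \sqrt{5}}{5}$)
$\left(E{\left(3 \right)} + A{\left(m{\left(-4 \right)} \right)}\right)^{2} = \left(\left(-5\right) 3 - \left(2 - \frac{i \sqrt{5}}{5}\right)\right)^{2} = \left(-15 - \left(2 - \frac{i \sqrt{5}}{5}\right)\right)^{2} = \left(-17 + \frac{i \sqrt{5}}{5}\right)^{2}$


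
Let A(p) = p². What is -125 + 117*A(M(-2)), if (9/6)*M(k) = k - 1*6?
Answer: 3203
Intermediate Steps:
M(k) = -4 + 2*k/3 (M(k) = 2*(k - 1*6)/3 = 2*(k - 6)/3 = 2*(-6 + k)/3 = -4 + 2*k/3)
-125 + 117*A(M(-2)) = -125 + 117*(-4 + (⅔)*(-2))² = -125 + 117*(-4 - 4/3)² = -125 + 117*(-16/3)² = -125 + 117*(256/9) = -125 + 3328 = 3203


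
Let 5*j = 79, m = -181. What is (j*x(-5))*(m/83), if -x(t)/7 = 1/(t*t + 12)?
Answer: 100093/15355 ≈ 6.5186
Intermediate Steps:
j = 79/5 (j = (⅕)*79 = 79/5 ≈ 15.800)
x(t) = -7/(12 + t²) (x(t) = -7/(t*t + 12) = -7/(t² + 12) = -7/(12 + t²))
(j*x(-5))*(m/83) = (79*(-7/(12 + (-5)²))/5)*(-181/83) = (79*(-7/(12 + 25))/5)*(-181*1/83) = (79*(-7/37)/5)*(-181/83) = (79*(-7*1/37)/5)*(-181/83) = ((79/5)*(-7/37))*(-181/83) = -553/185*(-181/83) = 100093/15355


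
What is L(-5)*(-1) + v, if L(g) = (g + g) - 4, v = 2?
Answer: 16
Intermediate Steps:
L(g) = -4 + 2*g (L(g) = 2*g - 4 = -4 + 2*g)
L(-5)*(-1) + v = (-4 + 2*(-5))*(-1) + 2 = (-4 - 10)*(-1) + 2 = -14*(-1) + 2 = 14 + 2 = 16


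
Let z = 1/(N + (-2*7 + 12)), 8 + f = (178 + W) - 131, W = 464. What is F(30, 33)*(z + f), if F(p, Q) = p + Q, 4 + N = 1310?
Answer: 41322519/1304 ≈ 31689.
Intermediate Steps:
N = 1306 (N = -4 + 1310 = 1306)
f = 503 (f = -8 + ((178 + 464) - 131) = -8 + (642 - 131) = -8 + 511 = 503)
z = 1/1304 (z = 1/(1306 + (-2*7 + 12)) = 1/(1306 + (-14 + 12)) = 1/(1306 - 2) = 1/1304 ≈ 0.00076687)
F(p, Q) = Q + p
F(30, 33)*(z + f) = (33 + 30)*(1/1304 + 503) = 63*(655913/1304) = 41322519/1304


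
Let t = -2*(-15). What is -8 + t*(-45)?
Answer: -1358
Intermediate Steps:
t = 30
-8 + t*(-45) = -8 + 30*(-45) = -8 - 1350 = -1358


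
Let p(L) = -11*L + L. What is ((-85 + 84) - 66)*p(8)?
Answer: 5360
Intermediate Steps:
p(L) = -10*L
((-85 + 84) - 66)*p(8) = ((-85 + 84) - 66)*(-10*8) = (-1 - 66)*(-80) = -67*(-80) = 5360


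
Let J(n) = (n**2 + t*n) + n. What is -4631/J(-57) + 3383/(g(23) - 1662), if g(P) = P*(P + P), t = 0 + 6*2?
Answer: -128201/17214 ≈ -7.4475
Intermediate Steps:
t = 12 (t = 0 + 12 = 12)
g(P) = 2*P**2 (g(P) = P*(2*P) = 2*P**2)
J(n) = n**2 + 13*n (J(n) = (n**2 + 12*n) + n = n**2 + 13*n)
-4631/J(-57) + 3383/(g(23) - 1662) = -4631*(-1/(57*(13 - 57))) + 3383/(2*23**2 - 1662) = -4631/((-57*(-44))) + 3383/(2*529 - 1662) = -4631/2508 + 3383/(1058 - 1662) = -4631*1/2508 + 3383/(-604) = -421/228 + 3383*(-1/604) = -421/228 - 3383/604 = -128201/17214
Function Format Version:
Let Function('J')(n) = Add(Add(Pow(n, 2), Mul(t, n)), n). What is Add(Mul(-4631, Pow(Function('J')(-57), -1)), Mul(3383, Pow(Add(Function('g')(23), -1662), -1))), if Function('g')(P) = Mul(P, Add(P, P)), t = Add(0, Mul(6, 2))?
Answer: Rational(-128201, 17214) ≈ -7.4475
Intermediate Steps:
t = 12 (t = Add(0, 12) = 12)
Function('g')(P) = Mul(2, Pow(P, 2)) (Function('g')(P) = Mul(P, Mul(2, P)) = Mul(2, Pow(P, 2)))
Function('J')(n) = Add(Pow(n, 2), Mul(13, n)) (Function('J')(n) = Add(Add(Pow(n, 2), Mul(12, n)), n) = Add(Pow(n, 2), Mul(13, n)))
Add(Mul(-4631, Pow(Function('J')(-57), -1)), Mul(3383, Pow(Add(Function('g')(23), -1662), -1))) = Add(Mul(-4631, Pow(Mul(-57, Add(13, -57)), -1)), Mul(3383, Pow(Add(Mul(2, Pow(23, 2)), -1662), -1))) = Add(Mul(-4631, Pow(Mul(-57, -44), -1)), Mul(3383, Pow(Add(Mul(2, 529), -1662), -1))) = Add(Mul(-4631, Pow(2508, -1)), Mul(3383, Pow(Add(1058, -1662), -1))) = Add(Mul(-4631, Rational(1, 2508)), Mul(3383, Pow(-604, -1))) = Add(Rational(-421, 228), Mul(3383, Rational(-1, 604))) = Add(Rational(-421, 228), Rational(-3383, 604)) = Rational(-128201, 17214)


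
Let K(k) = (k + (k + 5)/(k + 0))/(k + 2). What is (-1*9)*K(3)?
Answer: -51/5 ≈ -10.200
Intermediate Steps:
K(k) = (k + (5 + k)/k)/(2 + k)
(-1*9)*K(3) = (-1*9)*((5 + 3 + 3**2)/(3*(2 + 3))) = -3*(5 + 3 + 9)/5 = -3*17/5 = -9*17/15 = -51/5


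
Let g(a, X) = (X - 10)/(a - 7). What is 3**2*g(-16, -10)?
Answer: 180/23 ≈ 7.8261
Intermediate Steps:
g(a, X) = (-10 + X)/(-7 + a)
3**2*g(-16, -10) = 3**2*((-10 - 10)/(-7 - 16)) = 9*(-20/(-23)) = 9*(-1/23*(-20)) = 9*(20/23) = 180/23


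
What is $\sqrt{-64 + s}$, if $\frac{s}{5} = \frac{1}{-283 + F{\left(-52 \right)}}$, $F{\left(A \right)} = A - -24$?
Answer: $\frac{i \sqrt{6191699}}{311} \approx 8.001 i$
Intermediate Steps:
$F{\left(A \right)} = 24 + A$ ($F{\left(A \right)} = A + 24 = 24 + A$)
$s = - \frac{5}{311}$ ($s = \frac{5}{-283 + \left(24 - 52\right)} = \frac{5}{-283 - 28} = \frac{5}{-311} = 5 \left(- \frac{1}{311}\right) = - \frac{5}{311} \approx -0.016077$)
$\sqrt{-64 + s} = \sqrt{-64 - \frac{5}{311}} = \sqrt{- \frac{19909}{311}} = \frac{i \sqrt{6191699}}{311}$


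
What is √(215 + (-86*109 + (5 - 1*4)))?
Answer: I*√9158 ≈ 95.697*I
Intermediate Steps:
√(215 + (-86*109 + (5 - 1*4))) = √(215 + (-9374 + (5 - 4))) = √(215 + (-9374 + 1)) = √(215 - 9373) = √(-9158) = I*√9158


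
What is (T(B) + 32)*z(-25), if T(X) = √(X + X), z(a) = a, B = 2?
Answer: -850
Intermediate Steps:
T(X) = √2*√X (T(X) = √(2*X) = √2*√X)
(T(B) + 32)*z(-25) = (√2*√2 + 32)*(-25) = (2 + 32)*(-25) = 34*(-25) = -850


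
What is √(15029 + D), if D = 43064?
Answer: √58093 ≈ 241.02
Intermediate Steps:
√(15029 + D) = √(15029 + 43064) = √58093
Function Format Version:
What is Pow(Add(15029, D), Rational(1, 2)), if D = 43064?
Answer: Pow(58093, Rational(1, 2)) ≈ 241.02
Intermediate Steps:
Pow(Add(15029, D), Rational(1, 2)) = Pow(Add(15029, 43064), Rational(1, 2)) = Pow(58093, Rational(1, 2))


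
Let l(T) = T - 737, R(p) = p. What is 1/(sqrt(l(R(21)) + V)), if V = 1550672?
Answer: sqrt(387489)/774978 ≈ 0.00080323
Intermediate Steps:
l(T) = -737 + T
1/(sqrt(l(R(21)) + V)) = 1/(sqrt((-737 + 21) + 1550672)) = 1/(sqrt(-716 + 1550672)) = 1/(sqrt(1549956)) = 1/(2*sqrt(387489)) = sqrt(387489)/774978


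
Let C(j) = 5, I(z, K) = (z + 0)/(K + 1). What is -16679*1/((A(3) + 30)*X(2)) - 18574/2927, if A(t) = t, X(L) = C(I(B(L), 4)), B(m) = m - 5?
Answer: -51884143/482955 ≈ -107.43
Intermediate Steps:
B(m) = -5 + m
I(z, K) = z/(1 + K)
X(L) = 5
-16679*1/((A(3) + 30)*X(2)) - 18574/2927 = -16679*1/(5*(3 + 30)) - 18574/2927 = -16679/(33*5) - 18574*1/2927 = -16679/165 - 18574/2927 = -51884143/482955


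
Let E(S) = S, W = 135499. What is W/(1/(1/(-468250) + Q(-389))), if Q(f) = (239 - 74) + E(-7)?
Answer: 10024690131001/468250 ≈ 2.1409e+7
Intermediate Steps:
Q(f) = 158 (Q(f) = (239 - 74) - 7 = 165 - 7 = 158)
W/(1/(1/(-468250) + Q(-389))) = 135499/(1/(1/(-468250) + 158)) = 135499/(1/(-1/468250 + 158)) = 135499/(1/(73983499/468250)) = 135499/(468250/73983499) = 135499*(73983499/468250) = 10024690131001/468250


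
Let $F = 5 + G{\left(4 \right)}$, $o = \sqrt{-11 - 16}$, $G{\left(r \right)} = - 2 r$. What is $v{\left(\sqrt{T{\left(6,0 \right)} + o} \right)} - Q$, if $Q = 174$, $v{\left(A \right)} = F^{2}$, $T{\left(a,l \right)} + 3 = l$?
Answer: $-165$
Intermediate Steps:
$o = 3 i \sqrt{3}$ ($o = \sqrt{-27} = 3 i \sqrt{3} \approx 5.1962 i$)
$T{\left(a,l \right)} = -3 + l$
$F = -3$ ($F = 5 - 8 = -3$)
$v{\left(A \right)} = 9$ ($v{\left(A \right)} = \left(-3\right)^{2} = 9$)
$v{\left(\sqrt{T{\left(6,0 \right)} + o} \right)} - Q = 9 - 174 = -165$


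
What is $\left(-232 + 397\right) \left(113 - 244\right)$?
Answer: $-21615$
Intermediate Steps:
$\left(-232 + 397\right) \left(113 - 244\right) = 165 \left(113 - 244\right) = 165 \left(-131\right) = -21615$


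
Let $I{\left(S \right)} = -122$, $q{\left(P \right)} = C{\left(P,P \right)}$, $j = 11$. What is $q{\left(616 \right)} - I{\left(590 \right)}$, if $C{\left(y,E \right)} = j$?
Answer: $133$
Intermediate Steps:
$C{\left(y,E \right)} = 11$
$q{\left(P \right)} = 11$
$q{\left(616 \right)} - I{\left(590 \right)} = 11 - -122 = 11 + 122 = 133$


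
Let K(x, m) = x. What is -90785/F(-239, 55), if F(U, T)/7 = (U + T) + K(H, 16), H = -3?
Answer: 90785/1309 ≈ 69.354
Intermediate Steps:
F(U, T) = -21 + 7*T + 7*U (F(U, T) = 7*((U + T) - 3) = 7*((T + U) - 3) = 7*(-3 + T + U) = -21 + 7*T + 7*U)
-90785/F(-239, 55) = -90785/(-21 + 7*55 + 7*(-239)) = -90785/(-21 + 385 - 1673) = -90785/(-1309) = -90785*(-1/1309) = 90785/1309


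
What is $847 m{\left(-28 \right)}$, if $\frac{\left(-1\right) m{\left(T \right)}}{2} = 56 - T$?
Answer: $-142296$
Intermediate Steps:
$m{\left(T \right)} = -112 + 2 T$ ($m{\left(T \right)} = - 2 \left(56 - T\right) = -112 + 2 T$)
$847 m{\left(-28 \right)} = 847 \left(-112 + 2 \left(-28\right)\right) = 847 \left(-112 - 56\right) = 847 \left(-168\right) = -142296$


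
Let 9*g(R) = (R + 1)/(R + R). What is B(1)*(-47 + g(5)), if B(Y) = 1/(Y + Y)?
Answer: -352/15 ≈ -23.467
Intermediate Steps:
g(R) = (1 + R)/(18*R) (g(R) = ((R + 1)/(R + R))/9 = ((1 + R)/((2*R)))/9 = ((1 + R)*(1/(2*R)))/9 = ((1 + R)/(2*R))/9 = (1 + R)/(18*R))
B(Y) = 1/(2*Y)
B(1)*(-47 + g(5)) = ((1/2)/1)*(-47 + (1/18)*(1 + 5)/5) = ((1/2)*1)*(-47 + (1/18)*(1/5)*6) = (-47 + 1/15)/2 = (1/2)*(-704/15) = -352/15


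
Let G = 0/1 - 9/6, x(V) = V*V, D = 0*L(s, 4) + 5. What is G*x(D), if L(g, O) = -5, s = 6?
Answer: -75/2 ≈ -37.500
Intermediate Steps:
D = 5 (D = 0*(-5) + 5 = 0 + 5 = 5)
x(V) = V²
G = -3/2 (G = 0*1 - 9*⅙ = 0 - 3/2 = -3/2 ≈ -1.5000)
G*x(D) = -3/2*5² = -3/2*25 = -75/2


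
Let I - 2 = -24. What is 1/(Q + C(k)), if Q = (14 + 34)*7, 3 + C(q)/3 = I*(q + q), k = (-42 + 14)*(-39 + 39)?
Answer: 1/327 ≈ 0.0030581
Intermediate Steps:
I = -22 (I = 2 - 24 = -22)
k = 0 (k = -28*0 = 0)
C(q) = -9 - 132*q (C(q) = -9 + 3*(-22*(q + q)) = -9 + 3*(-44*q) = -9 - 132*q)
Q = 336 (Q = 48*7 = 336)
1/(Q + C(k)) = 1/(336 + (-9 - 132*0)) = 1/(336 + (-9 + 0)) = 1/(336 - 9) = 1/327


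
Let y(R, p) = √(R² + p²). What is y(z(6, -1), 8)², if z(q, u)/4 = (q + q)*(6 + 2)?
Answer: 147520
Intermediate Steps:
z(q, u) = 64*q (z(q, u) = 4*((q + q)*(6 + 2)) = 4*((2*q)*8) = 4*(16*q) = 64*q)
y(z(6, -1), 8)² = (√((64*6)² + 8²))² = (√(384² + 64))² = (√(147456 + 64))² = (√147520)² = (8*√2305)² = 147520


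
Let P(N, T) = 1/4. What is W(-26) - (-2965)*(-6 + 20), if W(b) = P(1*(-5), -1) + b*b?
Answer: 168745/4 ≈ 42186.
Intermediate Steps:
P(N, T) = ¼
W(b) = ¼ + b² (W(b) = ¼ + b*b = ¼ + b²)
W(-26) - (-2965)*(-6 + 20) = (¼ + (-26)²) - (-2965)*(-6 + 20) = (¼ + 676) - (-2965)*14 = 2705/4 - 593*(-70) = 2705/4 + 41510 = 168745/4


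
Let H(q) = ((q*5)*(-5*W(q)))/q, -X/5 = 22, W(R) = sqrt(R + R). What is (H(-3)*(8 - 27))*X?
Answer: -52250*I*sqrt(6) ≈ -1.2799e+5*I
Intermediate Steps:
W(R) = sqrt(2)*sqrt(R) (W(R) = sqrt(2*R) = sqrt(2)*sqrt(R))
X = -110 (X = -5*22 = -110)
H(q) = -25*sqrt(2)*sqrt(q) (H(q) = ((q*5)*(-5*sqrt(2)*sqrt(q)))/q = ((5*q)*(-5*sqrt(2)*sqrt(q)))/q = (-25*sqrt(2)*q**(3/2))/q = -25*sqrt(2)*sqrt(q))
(H(-3)*(8 - 27))*X = ((-25*sqrt(2)*sqrt(-3))*(8 - 27))*(-110) = (-25*sqrt(2)*I*sqrt(3)*(-19))*(-110) = (-25*I*sqrt(6)*(-19))*(-110) = (475*I*sqrt(6))*(-110) = -52250*I*sqrt(6)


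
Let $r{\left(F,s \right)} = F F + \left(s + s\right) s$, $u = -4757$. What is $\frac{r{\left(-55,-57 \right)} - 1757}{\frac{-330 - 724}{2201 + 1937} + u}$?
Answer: $- \frac{8033927}{4921380} \approx -1.6325$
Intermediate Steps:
$r{\left(F,s \right)} = F^{2} + 2 s^{2}$ ($r{\left(F,s \right)} = F^{2} + 2 s s = F^{2} + 2 s^{2}$)
$\frac{r{\left(-55,-57 \right)} - 1757}{\frac{-330 - 724}{2201 + 1937} + u} = \frac{\left(\left(-55\right)^{2} + 2 \left(-57\right)^{2}\right) - 1757}{\frac{-330 - 724}{2201 + 1937} - 4757} = \frac{\left(3025 + 2 \cdot 3249\right) - 1757}{- \frac{1054}{4138} - 4757} = \frac{\left(3025 + 6498\right) - 1757}{\left(-1054\right) \frac{1}{4138} - 4757} = \frac{9523 - 1757}{- \frac{527}{2069} - 4757} = \frac{7766}{- \frac{9842760}{2069}} = 7766 \left(- \frac{2069}{9842760}\right) = - \frac{8033927}{4921380}$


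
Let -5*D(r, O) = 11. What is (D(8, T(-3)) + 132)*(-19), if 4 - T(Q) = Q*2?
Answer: -12331/5 ≈ -2466.2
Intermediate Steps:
T(Q) = 4 - 2*Q (T(Q) = 4 - Q*2 = 4 - 2*Q)
D(r, O) = -11/5 (D(r, O) = -1/5*11 = -11/5)
(D(8, T(-3)) + 132)*(-19) = (-11/5 + 132)*(-19) = (649/5)*(-19) = -12331/5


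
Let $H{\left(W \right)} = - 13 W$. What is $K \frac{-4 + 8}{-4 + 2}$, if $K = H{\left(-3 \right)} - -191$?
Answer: $-460$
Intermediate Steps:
$K = 230$ ($K = \left(-13\right) \left(-3\right) - -191 = 39 + 191 = 230$)
$K \frac{-4 + 8}{-4 + 2} = 230 \frac{-4 + 8}{-4 + 2} = 230 \frac{4}{-2} = 230 \cdot 4 \left(- \frac{1}{2}\right) = 230 \left(-2\right) = -460$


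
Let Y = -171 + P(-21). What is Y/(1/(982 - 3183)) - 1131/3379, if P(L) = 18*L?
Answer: 4083010140/3379 ≈ 1.2083e+6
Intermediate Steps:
Y = -549 (Y = -171 + 18*(-21) = -171 - 378 = -549)
Y/(1/(982 - 3183)) - 1131/3379 = -549/(1/(982 - 3183)) - 1131/3379 = -549/(1/(-2201)) - 1131*1/3379 = -549/(-1/2201) - 1131/3379 = -549*(-2201) - 1131/3379 = 1208349 - 1131/3379 = 4083010140/3379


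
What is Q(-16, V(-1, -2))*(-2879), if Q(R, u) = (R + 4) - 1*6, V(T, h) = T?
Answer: 51822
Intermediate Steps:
Q(R, u) = -2 + R (Q(R, u) = (4 + R) - 6 = -2 + R)
Q(-16, V(-1, -2))*(-2879) = (-2 - 16)*(-2879) = -18*(-2879) = 51822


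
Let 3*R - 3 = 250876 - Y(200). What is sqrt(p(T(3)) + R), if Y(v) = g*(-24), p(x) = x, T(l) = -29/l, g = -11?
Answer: 7*sqrt(15342)/3 ≈ 289.01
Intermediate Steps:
Y(v) = 264 (Y(v) = -11*(-24) = 264)
R = 250615/3 (R = 1 + (250876 - 1*264)/3 = 1 + (250876 - 264)/3 = 1 + (1/3)*250612 = 1 + 250612/3 = 250615/3 ≈ 83538.)
sqrt(p(T(3)) + R) = sqrt(-29/3 + 250615/3) = sqrt(250586/3) = 7*sqrt(15342)/3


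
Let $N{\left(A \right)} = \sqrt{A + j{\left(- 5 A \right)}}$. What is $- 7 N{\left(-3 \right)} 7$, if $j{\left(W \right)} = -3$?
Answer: $- 49 i \sqrt{6} \approx - 120.03 i$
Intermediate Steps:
$N{\left(A \right)} = \sqrt{-3 + A}$ ($N{\left(A \right)} = \sqrt{A - 3} = \sqrt{-3 + A}$)
$- 7 N{\left(-3 \right)} 7 = - 7 \sqrt{-3 - 3} \cdot 7 = - 7 \sqrt{-6} \cdot 7 = - 7 i \sqrt{6} \cdot 7 = - 49 i \sqrt{6}$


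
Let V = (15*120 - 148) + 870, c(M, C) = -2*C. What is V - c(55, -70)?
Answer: 2382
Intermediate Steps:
V = 2522 (V = (1800 - 148) + 870 = 1652 + 870 = 2522)
V - c(55, -70) = 2522 - (-2)*(-70) = 2522 - 1*140 = 2522 - 140 = 2382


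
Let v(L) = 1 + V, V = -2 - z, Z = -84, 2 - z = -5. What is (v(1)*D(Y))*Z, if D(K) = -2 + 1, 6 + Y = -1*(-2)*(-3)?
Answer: -672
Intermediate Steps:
z = 7 (z = 2 - 1*(-5) = 2 + 5 = 7)
Y = -12 (Y = -6 - 1*(-2)*(-3) = -6 + 2*(-3) = -6 - 6 = -12)
V = -9 (V = -2 - 1*7 = -2 - 7 = -9)
v(L) = -8 (v(L) = 1 - 9 = -8)
D(K) = -1
(v(1)*D(Y))*Z = -8*(-1)*(-84) = 8*(-84) = -672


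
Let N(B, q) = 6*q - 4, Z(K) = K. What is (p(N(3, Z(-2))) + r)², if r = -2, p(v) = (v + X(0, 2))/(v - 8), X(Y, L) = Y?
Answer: 16/9 ≈ 1.7778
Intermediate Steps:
N(B, q) = -4 + 6*q
p(v) = v/(-8 + v) (p(v) = (v + 0)/(v - 8) = v/(-8 + v))
r = -2 (r = -1*2 = -2)
(p(N(3, Z(-2))) + r)² = ((-4 + 6*(-2))/(-8 + (-4 + 6*(-2))) - 2)² = ((-4 - 12)/(-8 + (-4 - 12)) - 2)² = (-16/(-8 - 16) - 2)² = (-16/(-24) - 2)² = (-16*(-1/24) - 2)² = (⅔ - 2)² = (-4/3)² = 16/9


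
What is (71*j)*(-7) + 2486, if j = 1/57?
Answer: 141205/57 ≈ 2477.3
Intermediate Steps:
j = 1/57 ≈ 0.017544
(71*j)*(-7) + 2486 = (71*(1/57))*(-7) + 2486 = (71/57)*(-7) + 2486 = -497/57 + 2486 = 141205/57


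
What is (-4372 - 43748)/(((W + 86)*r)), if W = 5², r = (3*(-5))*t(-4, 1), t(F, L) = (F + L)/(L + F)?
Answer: 3208/111 ≈ 28.901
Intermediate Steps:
t(F, L) = 1 (t(F, L) = (F + L)/(F + L) = 1)
r = -15 (r = (3*(-5))*1 = -15*1 = -15)
W = 25
(-4372 - 43748)/(((W + 86)*r)) = (-4372 - 43748)/(((25 + 86)*(-15))) = -48120/(111*(-15)) = -48120/(-1665) = -48120*(-1/1665) = 3208/111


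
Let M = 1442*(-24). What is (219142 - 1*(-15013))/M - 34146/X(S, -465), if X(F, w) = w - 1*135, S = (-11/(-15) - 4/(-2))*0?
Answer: 43384657/865200 ≈ 50.144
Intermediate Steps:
M = -34608
S = 0 (S = (-11*(-1/15) - 4*(-1/2))*0 = (11/15 + 2)*0 = (41/15)*0 = 0)
X(F, w) = -135 + w (X(F, w) = w - 135 = -135 + w)
(219142 - 1*(-15013))/M - 34146/X(S, -465) = (219142 - 1*(-15013))/(-34608) - 34146/(-135 - 465) = (219142 + 15013)*(-1/34608) - 34146/(-600) = 234155*(-1/34608) - 34146*(-1/600) = -234155/34608 + 5691/100 = 43384657/865200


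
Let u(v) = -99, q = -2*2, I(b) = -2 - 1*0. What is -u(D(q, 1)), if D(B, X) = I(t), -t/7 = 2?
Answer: 99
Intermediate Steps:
t = -14 (t = -7*2 = -14)
I(b) = -2 (I(b) = -2 + 0 = -2)
q = -4
D(B, X) = -2
-u(D(q, 1)) = -1*(-99) = 99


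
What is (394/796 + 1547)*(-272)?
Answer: -83762808/199 ≈ -4.2092e+5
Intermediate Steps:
(394/796 + 1547)*(-272) = (394*(1/796) + 1547)*(-272) = (197/398 + 1547)*(-272) = (615903/398)*(-272) = -83762808/199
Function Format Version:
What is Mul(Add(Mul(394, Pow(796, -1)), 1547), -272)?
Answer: Rational(-83762808, 199) ≈ -4.2092e+5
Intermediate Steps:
Mul(Add(Mul(394, Pow(796, -1)), 1547), -272) = Mul(Add(Mul(394, Rational(1, 796)), 1547), -272) = Mul(Add(Rational(197, 398), 1547), -272) = Mul(Rational(615903, 398), -272) = Rational(-83762808, 199)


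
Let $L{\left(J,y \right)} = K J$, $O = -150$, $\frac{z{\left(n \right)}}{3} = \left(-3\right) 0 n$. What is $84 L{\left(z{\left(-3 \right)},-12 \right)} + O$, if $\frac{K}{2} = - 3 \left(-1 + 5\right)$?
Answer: $-150$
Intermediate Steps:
$z{\left(n \right)} = 0$ ($z{\left(n \right)} = 3 \left(-3\right) 0 n = 3 \cdot 0 n = 3 \cdot 0 = 0$)
$K = -24$ ($K = 2 \left(- 3 \left(-1 + 5\right)\right) = 2 \left(\left(-3\right) 4\right) = 2 \left(-12\right) = -24$)
$L{\left(J,y \right)} = - 24 J$
$84 L{\left(z{\left(-3 \right)},-12 \right)} + O = 84 \left(\left(-24\right) 0\right) - 150 = 84 \cdot 0 - 150 = 0 - 150 = -150$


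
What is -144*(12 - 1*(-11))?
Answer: -3312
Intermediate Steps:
-144*(12 - 1*(-11)) = -144*(12 + 11) = -144*23 = -3312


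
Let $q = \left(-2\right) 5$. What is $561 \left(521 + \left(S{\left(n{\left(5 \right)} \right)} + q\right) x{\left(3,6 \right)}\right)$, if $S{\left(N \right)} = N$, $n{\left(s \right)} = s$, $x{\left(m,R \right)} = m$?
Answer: $283866$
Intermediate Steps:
$q = -10$
$561 \left(521 + \left(S{\left(n{\left(5 \right)} \right)} + q\right) x{\left(3,6 \right)}\right) = 561 \left(521 + \left(5 - 10\right) 3\right) = 561 \left(521 - 15\right) = 561 \cdot 506 = 283866$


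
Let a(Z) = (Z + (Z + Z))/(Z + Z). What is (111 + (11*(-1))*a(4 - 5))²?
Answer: 35721/4 ≈ 8930.3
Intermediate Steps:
a(Z) = 3/2 (a(Z) = (Z + 2*Z)/((2*Z)) = (3*Z)*(1/(2*Z)) = 3/2)
(111 + (11*(-1))*a(4 - 5))² = (111 + (11*(-1))*(3/2))² = (111 - 11*3/2)² = (111 - 33/2)² = (189/2)² = 35721/4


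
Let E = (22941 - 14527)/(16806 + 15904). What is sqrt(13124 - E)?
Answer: 3*sqrt(390046420735)/16355 ≈ 114.56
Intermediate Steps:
E = 4207/16355 (E = 8414/32710 = 8414*(1/32710) = 4207/16355 ≈ 0.25723)
sqrt(13124 - E) = sqrt(13124 - 1*4207/16355) = sqrt(13124 - 4207/16355) = sqrt(214638813/16355) = 3*sqrt(390046420735)/16355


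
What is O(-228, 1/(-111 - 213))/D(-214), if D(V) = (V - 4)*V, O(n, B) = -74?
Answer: -37/23326 ≈ -0.0015862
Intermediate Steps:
D(V) = V*(-4 + V) (D(V) = (-4 + V)*V = V*(-4 + V))
O(-228, 1/(-111 - 213))/D(-214) = -74*(-1/(214*(-4 - 214))) = -74/((-214*(-218))) = -74/46652 = -74*1/46652 = -37/23326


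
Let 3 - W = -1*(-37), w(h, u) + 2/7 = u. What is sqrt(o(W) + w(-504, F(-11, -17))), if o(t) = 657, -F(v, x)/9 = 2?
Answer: sqrt(31297)/7 ≈ 25.273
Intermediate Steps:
F(v, x) = -18 (F(v, x) = -9*2 = -18)
w(h, u) = -2/7 + u
W = -34 (W = 3 - (-1)*(-37) = 3 - 1*37 = 3 - 37 = -34)
sqrt(o(W) + w(-504, F(-11, -17))) = sqrt(657 + (-2/7 - 18)) = sqrt(657 - 128/7) = sqrt(4471/7) = sqrt(31297)/7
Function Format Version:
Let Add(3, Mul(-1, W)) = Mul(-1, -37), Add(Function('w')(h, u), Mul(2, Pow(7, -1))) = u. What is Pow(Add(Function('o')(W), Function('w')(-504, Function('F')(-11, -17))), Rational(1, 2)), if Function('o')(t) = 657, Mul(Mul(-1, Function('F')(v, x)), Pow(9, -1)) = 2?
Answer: Mul(Rational(1, 7), Pow(31297, Rational(1, 2))) ≈ 25.273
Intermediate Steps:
Function('F')(v, x) = -18 (Function('F')(v, x) = Mul(-9, 2) = -18)
Function('w')(h, u) = Add(Rational(-2, 7), u)
W = -34 (W = Add(3, Mul(-1, Mul(-1, -37))) = Add(3, Mul(-1, 37)) = Add(3, -37) = -34)
Pow(Add(Function('o')(W), Function('w')(-504, Function('F')(-11, -17))), Rational(1, 2)) = Pow(Add(657, Add(Rational(-2, 7), -18)), Rational(1, 2)) = Pow(Add(657, Rational(-128, 7)), Rational(1, 2)) = Pow(Rational(4471, 7), Rational(1, 2)) = Mul(Rational(1, 7), Pow(31297, Rational(1, 2)))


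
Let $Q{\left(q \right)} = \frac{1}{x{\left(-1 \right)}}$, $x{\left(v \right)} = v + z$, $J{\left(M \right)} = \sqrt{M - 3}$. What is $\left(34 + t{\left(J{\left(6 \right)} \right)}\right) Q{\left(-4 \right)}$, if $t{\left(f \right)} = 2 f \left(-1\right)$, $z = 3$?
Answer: $17 - \sqrt{3} \approx 15.268$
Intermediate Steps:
$J{\left(M \right)} = \sqrt{-3 + M}$
$x{\left(v \right)} = 3 + v$ ($x{\left(v \right)} = v + 3 = 3 + v$)
$Q{\left(q \right)} = \frac{1}{2}$ ($Q{\left(q \right)} = \frac{1}{3 - 1} = \frac{1}{2}$)
$t{\left(f \right)} = - 2 f$
$\left(34 + t{\left(J{\left(6 \right)} \right)}\right) Q{\left(-4 \right)} = \left(34 - 2 \sqrt{-3 + 6}\right) \frac{1}{2} = \left(34 - 2 \sqrt{3}\right) \frac{1}{2} = 17 - \sqrt{3}$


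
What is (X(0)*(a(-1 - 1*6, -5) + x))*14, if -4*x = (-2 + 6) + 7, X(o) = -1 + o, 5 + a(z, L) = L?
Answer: 357/2 ≈ 178.50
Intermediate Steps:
a(z, L) = -5 + L
x = -11/4 (x = -((-2 + 6) + 7)/4 = -(4 + 7)/4 = -1/4*11 = -11/4 ≈ -2.7500)
(X(0)*(a(-1 - 1*6, -5) + x))*14 = ((-1 + 0)*((-5 - 5) - 11/4))*14 = -(-10 - 11/4)*14 = -1*(-51/4)*14 = (51/4)*14 = 357/2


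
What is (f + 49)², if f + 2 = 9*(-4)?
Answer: 121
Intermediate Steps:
f = -38 (f = -2 + 9*(-4) = -2 - 36 = -38)
(f + 49)² = (-38 + 49)² = 11² = 121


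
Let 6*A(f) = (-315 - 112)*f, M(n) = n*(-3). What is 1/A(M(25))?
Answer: 2/10675 ≈ 0.00018735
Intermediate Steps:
M(n) = -3*n
A(f) = -427*f/6 (A(f) = ((-315 - 112)*f)/6 = (-427*f)/6 = -427*f/6)
1/A(M(25)) = 1/(-(-427)*25/2) = 1/(-427/6*(-75)) = 1/(10675/2) = 2/10675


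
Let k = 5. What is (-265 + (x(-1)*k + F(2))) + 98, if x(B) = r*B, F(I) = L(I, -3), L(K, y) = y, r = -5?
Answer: -145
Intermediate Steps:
F(I) = -3
x(B) = -5*B
(-265 + (x(-1)*k + F(2))) + 98 = (-265 + (-5*(-1)*5 - 3)) + 98 = (-265 + (5*5 - 3)) + 98 = (-265 + (25 - 3)) + 98 = (-265 + 22) + 98 = -243 + 98 = -145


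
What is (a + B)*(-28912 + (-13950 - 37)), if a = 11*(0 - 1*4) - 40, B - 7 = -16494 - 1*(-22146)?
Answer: -239161925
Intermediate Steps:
B = 5659 (B = 7 + (-16494 - 1*(-22146)) = 7 + (-16494 + 22146) = 7 + 5652 = 5659)
a = -84 (a = 11*(0 - 4) - 40 = 11*(-4) - 40 = -44 - 40 = -84)
(a + B)*(-28912 + (-13950 - 37)) = (-84 + 5659)*(-28912 + (-13950 - 37)) = 5575*(-28912 - 13987) = 5575*(-42899) = -239161925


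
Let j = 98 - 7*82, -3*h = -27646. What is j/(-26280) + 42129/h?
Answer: 208413116/45408555 ≈ 4.5897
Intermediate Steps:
h = 27646/3 (h = -1/3*(-27646) = 27646/3 ≈ 9215.3)
j = -476 (j = 98 - 574 = -476)
j/(-26280) + 42129/h = -476/(-26280) + 42129/(27646/3) = -476*(-1/26280) + 42129*(3/27646) = 119/6570 + 126387/27646 = 208413116/45408555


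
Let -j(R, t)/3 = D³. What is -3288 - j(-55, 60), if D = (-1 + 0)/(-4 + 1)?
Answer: -29591/9 ≈ -3287.9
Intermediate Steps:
D = ⅓ (D = -1/(-3) = -1*(-⅓) = ⅓ ≈ 0.33333)
j(R, t) = -⅑ (j(R, t) = -3*(⅓)³ = -3*1/27 = -⅑)
-3288 - j(-55, 60) = -3288 - 1*(-⅑) = -3288 + ⅑ = -29591/9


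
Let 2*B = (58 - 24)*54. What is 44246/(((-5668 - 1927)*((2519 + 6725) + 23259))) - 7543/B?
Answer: -1862107747583/226617741630 ≈ -8.2169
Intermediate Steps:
B = 918 (B = ((58 - 24)*54)/2 = (34*54)/2 = (½)*1836 = 918)
44246/(((-5668 - 1927)*((2519 + 6725) + 23259))) - 7543/B = 44246/(((-5668 - 1927)*((2519 + 6725) + 23259))) - 7543/918 = 44246/((-7595*(9244 + 23259))) - 7543*1/918 = 44246/((-7595*32503)) - 7543/918 = 44246/(-246860285) - 7543/918 = 44246*(-1/246860285) - 7543/918 = -44246/246860285 - 7543/918 = -1862107747583/226617741630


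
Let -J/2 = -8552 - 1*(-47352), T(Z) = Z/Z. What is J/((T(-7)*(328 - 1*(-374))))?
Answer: -38800/351 ≈ -110.54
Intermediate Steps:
T(Z) = 1
J = -77600 (J = -2*(-8552 - 1*(-47352)) = -2*(-8552 + 47352) = -2*38800 = -77600)
J/((T(-7)*(328 - 1*(-374)))) = -77600/(328 - 1*(-374)) = -77600/(328 + 374) = -77600/(1*702) = -77600/702 = -77600*1/702 = -38800/351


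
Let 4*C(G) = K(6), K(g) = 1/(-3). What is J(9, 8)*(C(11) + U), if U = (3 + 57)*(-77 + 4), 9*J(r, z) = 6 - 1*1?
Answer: -262805/108 ≈ -2433.4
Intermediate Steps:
K(g) = -1/3
C(G) = -1/12 (C(G) = (1/4)*(-1/3) = -1/12)
J(r, z) = 5/9 (J(r, z) = (6 - 1*1)/9 = (6 - 1)/9 = (1/9)*5 = 5/9)
U = -4380 (U = 60*(-73) = -4380)
J(9, 8)*(C(11) + U) = 5*(-1/12 - 4380)/9 = (5/9)*(-52561/12) = -262805/108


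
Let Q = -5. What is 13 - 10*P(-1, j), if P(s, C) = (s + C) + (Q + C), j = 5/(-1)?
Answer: 173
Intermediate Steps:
j = -5 (j = 5*(-1) = -5)
P(s, C) = -5 + s + 2*C (P(s, C) = (s + C) + (-5 + C) = (C + s) + (-5 + C) = -5 + s + 2*C)
13 - 10*P(-1, j) = 13 - 10*(-5 - 1 + 2*(-5)) = 13 - 10*(-5 - 1 - 10) = 13 - 10*(-16) = 13 + 160 = 173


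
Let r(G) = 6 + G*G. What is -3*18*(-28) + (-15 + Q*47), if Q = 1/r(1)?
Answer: 10526/7 ≈ 1503.7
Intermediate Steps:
r(G) = 6 + G**2
Q = 1/7 (Q = 1/(6 + 1**2) = 1/(6 + 1) = 1/7 ≈ 0.14286)
-3*18*(-28) + (-15 + Q*47) = -3*18*(-28) + (-15 + (1/7)*47) = -54*(-28) + (-15 + 47/7) = 1512 - 58/7 = 10526/7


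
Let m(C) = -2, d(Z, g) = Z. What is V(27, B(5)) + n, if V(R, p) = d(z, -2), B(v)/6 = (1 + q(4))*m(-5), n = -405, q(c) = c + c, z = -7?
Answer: -412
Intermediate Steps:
q(c) = 2*c
B(v) = -108 (B(v) = 6*((1 + 2*4)*(-2)) = 6*((1 + 8)*(-2)) = 6*(9*(-2)) = 6*(-18) = -108)
V(R, p) = -7
V(27, B(5)) + n = -7 - 405 = -412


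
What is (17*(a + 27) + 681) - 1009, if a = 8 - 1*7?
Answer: 148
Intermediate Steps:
a = 1 (a = 8 - 7 = 1)
(17*(a + 27) + 681) - 1009 = (17*(1 + 27) + 681) - 1009 = (17*28 + 681) - 1009 = (476 + 681) - 1009 = 1157 - 1009 = 148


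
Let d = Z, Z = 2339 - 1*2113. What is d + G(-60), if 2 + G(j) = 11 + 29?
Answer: 264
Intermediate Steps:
G(j) = 38 (G(j) = -2 + (11 + 29) = -2 + 40 = 38)
Z = 226 (Z = 2339 - 2113 = 226)
d = 226
d + G(-60) = 226 + 38 = 264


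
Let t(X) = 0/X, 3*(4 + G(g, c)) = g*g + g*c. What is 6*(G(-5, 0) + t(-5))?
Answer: 26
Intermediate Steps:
G(g, c) = -4 + g**2/3 + c*g/3 (G(g, c) = -4 + (g*g + g*c)/3 = -4 + (g**2 + c*g)/3 = -4 + (g**2/3 + c*g/3) = -4 + g**2/3 + c*g/3)
t(X) = 0
6*(G(-5, 0) + t(-5)) = 6*((-4 + (1/3)*(-5)**2 + (1/3)*0*(-5)) + 0) = 6*((-4 + (1/3)*25 + 0) + 0) = 6*((-4 + 25/3 + 0) + 0) = 6*(13/3 + 0) = 6*(13/3) = 26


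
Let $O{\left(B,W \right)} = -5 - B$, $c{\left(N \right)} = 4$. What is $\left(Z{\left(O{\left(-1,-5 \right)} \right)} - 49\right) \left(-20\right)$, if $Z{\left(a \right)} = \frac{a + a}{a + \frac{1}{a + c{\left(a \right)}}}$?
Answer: $980$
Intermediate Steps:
$Z{\left(a \right)} = \frac{2 a}{a + \frac{1}{4 + a}}$ ($Z{\left(a \right)} = \frac{a + a}{a + \frac{1}{a + 4}} = \frac{2 a}{a + \frac{1}{4 + a}}$)
$\left(Z{\left(O{\left(-1,-5 \right)} \right)} - 49\right) \left(-20\right) = \left(\frac{2 \left(-5 - -1\right) \left(4 - 4\right)}{1 + \left(-5 - -1\right)^{2} + 4 \left(-5 - -1\right)} - 49\right) \left(-20\right) = \left(\frac{2 \left(-5 + 1\right) \left(4 + \left(-5 + 1\right)\right)}{1 + \left(-5 + 1\right)^{2} + 4 \left(-5 + 1\right)} - 49\right) \left(-20\right) = \left(2 \left(-4\right) \frac{1}{1 + \left(-4\right)^{2} + 4 \left(-4\right)} \left(4 - 4\right) - 49\right) \left(-20\right) = \left(2 \left(-4\right) \frac{1}{1 + 16 - 16} \cdot 0 - 49\right) \left(-20\right) = \left(2 \left(-4\right) 1^{-1} \cdot 0 - 49\right) \left(-20\right) = \left(2 \left(-4\right) 1 \cdot 0 - 49\right) \left(-20\right) = \left(0 - 49\right) \left(-20\right) = \left(-49\right) \left(-20\right) = 980$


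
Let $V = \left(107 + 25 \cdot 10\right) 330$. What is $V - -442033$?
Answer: $559843$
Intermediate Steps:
$V = 117810$ ($V = \left(107 + 250\right) 330 = 357 \cdot 330 = 117810$)
$V - -442033 = 117810 - -442033 = 117810 + 442033 = 559843$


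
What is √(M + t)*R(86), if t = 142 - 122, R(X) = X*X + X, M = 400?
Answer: 14964*√105 ≈ 1.5334e+5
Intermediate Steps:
R(X) = X + X² (R(X) = X² + X = X + X²)
t = 20
√(M + t)*R(86) = √(400 + 20)*(86*(1 + 86)) = √420*(86*87) = (2*√105)*7482 = 14964*√105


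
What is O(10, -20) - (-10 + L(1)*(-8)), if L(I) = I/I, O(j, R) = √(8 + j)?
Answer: 18 + 3*√2 ≈ 22.243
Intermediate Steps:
L(I) = 1
O(10, -20) - (-10 + L(1)*(-8)) = √(8 + 10) - (-10 + 1*(-8)) = √18 - (-10 - 8) = 3*√2 - 1*(-18) = 3*√2 + 18 = 18 + 3*√2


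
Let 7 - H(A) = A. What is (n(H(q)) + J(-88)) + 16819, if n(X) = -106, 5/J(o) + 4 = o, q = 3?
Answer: 1537591/92 ≈ 16713.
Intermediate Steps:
H(A) = 7 - A
J(o) = 5/(-4 + o)
(n(H(q)) + J(-88)) + 16819 = (-106 + 5/(-4 - 88)) + 16819 = (-106 + 5/(-92)) + 16819 = (-106 + 5*(-1/92)) + 16819 = (-106 - 5/92) + 16819 = -9757/92 + 16819 = 1537591/92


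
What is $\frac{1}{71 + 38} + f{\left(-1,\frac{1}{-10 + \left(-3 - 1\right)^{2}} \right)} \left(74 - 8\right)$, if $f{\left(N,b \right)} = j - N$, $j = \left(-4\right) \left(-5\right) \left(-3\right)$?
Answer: $- \frac{424445}{109} \approx -3894.0$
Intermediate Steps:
$j = -60$ ($j = 20 \left(-3\right) = -60$)
$f{\left(N,b \right)} = -60 - N$
$\frac{1}{71 + 38} + f{\left(-1,\frac{1}{-10 + \left(-3 - 1\right)^{2}} \right)} \left(74 - 8\right) = \frac{1}{71 + 38} + \left(-60 - -1\right) \left(74 - 8\right) = \frac{1}{109} + \left(-60 + 1\right) 66 = \frac{1}{109} - 3894 = - \frac{424445}{109}$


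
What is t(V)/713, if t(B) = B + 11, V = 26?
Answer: 37/713 ≈ 0.051893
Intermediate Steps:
t(B) = 11 + B
t(V)/713 = (11 + 26)/713 = 37*(1/713) = 37/713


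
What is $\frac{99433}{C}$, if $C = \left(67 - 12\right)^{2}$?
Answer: $\frac{99433}{3025} \approx 32.87$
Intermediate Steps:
$C = 3025$ ($C = 55^{2} = 3025$)
$\frac{99433}{C} = \frac{99433}{3025}$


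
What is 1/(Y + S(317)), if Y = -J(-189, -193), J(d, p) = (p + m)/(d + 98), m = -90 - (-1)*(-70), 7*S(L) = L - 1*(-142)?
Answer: 13/802 ≈ 0.016209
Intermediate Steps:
S(L) = 142/7 + L/7 (S(L) = (L - 1*(-142))/7 = (L + 142)/7 = (142 + L)/7 = 142/7 + L/7)
m = -160 (m = -90 - 1*70 = -90 - 70 = -160)
J(d, p) = (-160 + p)/(98 + d) (J(d, p) = (p - 160)/(d + 98) = (-160 + p)/(98 + d))
Y = -353/91 (Y = -(-160 - 193)/(98 - 189) = -(-353)/(-91) = -(-1)*(-353)/91 = -1*353/91 = -353/91 ≈ -3.8791)
1/(Y + S(317)) = 1/(-353/91 + (142/7 + (⅐)*317)) = 1/(-353/91 + (142/7 + 317/7)) = 1/(-353/91 + 459/7) = 1/(802/13) = 13/802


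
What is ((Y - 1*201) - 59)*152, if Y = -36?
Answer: -44992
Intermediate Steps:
((Y - 1*201) - 59)*152 = ((-36 - 1*201) - 59)*152 = ((-36 - 201) - 59)*152 = (-237 - 59)*152 = -296*152 = -44992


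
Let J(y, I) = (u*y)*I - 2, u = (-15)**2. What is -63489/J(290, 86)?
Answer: -63489/5611498 ≈ -0.011314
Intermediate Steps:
u = 225
J(y, I) = -2 + 225*I*y (J(y, I) = (225*y)*I - 2 = 225*I*y - 2 = -2 + 225*I*y)
-63489/J(290, 86) = -63489/(-2 + 225*86*290) = -63489/(-2 + 5611500) = -63489/5611498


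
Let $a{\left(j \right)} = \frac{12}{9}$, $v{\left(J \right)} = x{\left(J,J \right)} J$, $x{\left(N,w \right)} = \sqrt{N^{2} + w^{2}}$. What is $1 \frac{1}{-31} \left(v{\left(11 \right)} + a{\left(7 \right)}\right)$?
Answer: $- \frac{4}{93} - \frac{121 \sqrt{2}}{31} \approx -5.563$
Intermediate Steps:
$v{\left(J \right)} = J \sqrt{2} \sqrt{J^{2}}$ ($v{\left(J \right)} = \sqrt{J^{2} + J^{2}} J = \sqrt{2 J^{2}} J = \sqrt{2} \sqrt{J^{2}} J = J \sqrt{2} \sqrt{J^{2}}$)
$a{\left(j \right)} = \frac{4}{3}$ ($a{\left(j \right)} = 12 \cdot \frac{1}{9} = \frac{4}{3}$)
$1 \frac{1}{-31} \left(v{\left(11 \right)} + a{\left(7 \right)}\right) = 1 \frac{1}{-31} \left(11 \sqrt{2} \sqrt{11^{2}} + \frac{4}{3}\right) = 1 \left(- \frac{1}{31}\right) \left(11 \sqrt{2} \sqrt{121} + \frac{4}{3}\right) = - \frac{11 \sqrt{2} \cdot 11 + \frac{4}{3}}{31} = - \frac{121 \sqrt{2} + \frac{4}{3}}{31} = - \frac{\frac{4}{3} + 121 \sqrt{2}}{31} = - \frac{4}{93} - \frac{121 \sqrt{2}}{31}$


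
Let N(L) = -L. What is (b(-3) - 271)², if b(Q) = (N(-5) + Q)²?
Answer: 71289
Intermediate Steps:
b(Q) = (5 + Q)² (b(Q) = (-1*(-5) + Q)² = (5 + Q)²)
(b(-3) - 271)² = ((5 - 3)² - 271)² = (2² - 271)² = (4 - 271)² = (-267)² = 71289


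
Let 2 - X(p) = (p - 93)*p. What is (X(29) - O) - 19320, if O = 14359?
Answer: -31821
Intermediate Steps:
X(p) = 2 - p*(-93 + p) (X(p) = 2 - (p - 93)*p = 2 - (-93 + p)*p = 2 - p*(-93 + p))
(X(29) - O) - 19320 = ((2 - 1*29² + 93*29) - 1*14359) - 19320 = ((2 - 1*841 + 2697) - 14359) - 19320 = ((2 - 841 + 2697) - 14359) - 19320 = (1858 - 14359) - 19320 = -12501 - 19320 = -31821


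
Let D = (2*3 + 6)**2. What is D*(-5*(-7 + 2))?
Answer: 3600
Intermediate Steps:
D = 144 (D = (6 + 6)**2 = 12**2 = 144)
D*(-5*(-7 + 2)) = 144*(-5*(-7 + 2)) = 144*(-5*(-5)) = 144*25 = 3600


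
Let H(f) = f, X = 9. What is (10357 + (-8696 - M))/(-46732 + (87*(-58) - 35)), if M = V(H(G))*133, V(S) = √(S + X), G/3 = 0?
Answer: -1262/51813 ≈ -0.024357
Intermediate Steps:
G = 0 (G = 3*0 = 0)
V(S) = √(9 + S) (V(S) = √(S + 9) = √(9 + S))
M = 399 (M = √(9 + 0)*133 = √9*133 = 3*133 = 399)
(10357 + (-8696 - M))/(-46732 + (87*(-58) - 35)) = (10357 + (-8696 - 1*399))/(-46732 + (87*(-58) - 35)) = (10357 + (-8696 - 399))/(-46732 + (-5046 - 35)) = (10357 - 9095)/(-46732 - 5081) = 1262/(-51813) = 1262*(-1/51813) = -1262/51813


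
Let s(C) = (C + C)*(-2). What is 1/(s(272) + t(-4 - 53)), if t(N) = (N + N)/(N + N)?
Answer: -1/1087 ≈ -0.00091996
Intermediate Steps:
s(C) = -4*C (s(C) = (2*C)*(-2) = -4*C)
t(N) = 1 (t(N) = (2*N)/((2*N)) = (2*N)*(1/(2*N)) = 1)
1/(s(272) + t(-4 - 53)) = 1/(-4*272 + 1) = 1/(-1088 + 1) = 1/(-1087) = -1/1087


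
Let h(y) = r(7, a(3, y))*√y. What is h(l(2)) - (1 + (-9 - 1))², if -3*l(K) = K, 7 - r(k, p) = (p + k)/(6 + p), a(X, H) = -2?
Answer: -81 + 23*I*√6/12 ≈ -81.0 + 4.6949*I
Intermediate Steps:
r(k, p) = 7 - (k + p)/(6 + p) (r(k, p) = 7 - (p + k)/(6 + p) = 7 - (k + p)/(6 + p))
l(K) = -K/3
h(y) = 23*√y/4 (h(y) = ((42 - 1*7 + 6*(-2))/(6 - 2))*√y = ((42 - 7 - 12)/4)*√y = ((¼)*23)*√y = 23*√y/4)
h(l(2)) - (1 + (-9 - 1))² = 23*√(-⅓*2)/4 - (1 + (-9 - 1))² = 23*√(-⅔)/4 - (1 - 10)² = 23*(I*√6/3)/4 - 1*(-9)² = 23*I*√6/12 - 1*81 = 23*I*√6/12 - 81 = -81 + 23*I*√6/12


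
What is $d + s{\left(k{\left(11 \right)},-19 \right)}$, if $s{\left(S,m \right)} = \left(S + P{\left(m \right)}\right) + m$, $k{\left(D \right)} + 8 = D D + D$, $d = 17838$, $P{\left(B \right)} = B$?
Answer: $17924$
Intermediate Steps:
$k{\left(D \right)} = -8 + D + D^{2}$ ($k{\left(D \right)} = -8 + \left(D D + D\right) = -8 + \left(D^{2} + D\right) = -8 + \left(D + D^{2}\right) = -8 + D + D^{2}$)
$s{\left(S,m \right)} = S + 2 m$ ($s{\left(S,m \right)} = \left(S + m\right) + m = S + 2 m$)
$d + s{\left(k{\left(11 \right)},-19 \right)} = 17838 + \left(\left(-8 + 11 + 11^{2}\right) + 2 \left(-19\right)\right) = 17838 + \left(\left(-8 + 11 + 121\right) - 38\right) = 17838 + \left(124 - 38\right) = 17838 + 86 = 17924$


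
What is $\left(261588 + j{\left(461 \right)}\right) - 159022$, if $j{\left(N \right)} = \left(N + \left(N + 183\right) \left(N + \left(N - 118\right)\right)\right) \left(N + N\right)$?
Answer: $477917080$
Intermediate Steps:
$j{\left(N \right)} = 2 N \left(N + \left(-118 + 2 N\right) \left(183 + N\right)\right)$ ($j{\left(N \right)} = \left(N + \left(183 + N\right) \left(N + \left(-118 + N\right)\right)\right) 2 N = \left(N + \left(183 + N\right) \left(-118 + 2 N\right)\right) 2 N = \left(N + \left(-118 + 2 N\right) \left(183 + N\right)\right) 2 N = 2 N \left(N + \left(-118 + 2 N\right) \left(183 + N\right)\right)$)
$\left(261588 + j{\left(461 \right)}\right) - 159022 = \left(261588 + 2 \cdot 461 \left(-21594 + 2 \cdot 461^{2} + 249 \cdot 461\right)\right) - 159022 = \left(261588 + 2 \cdot 461 \left(-21594 + 2 \cdot 212521 + 114789\right)\right) - 159022 = \left(261588 + 2 \cdot 461 \left(-21594 + 425042 + 114789\right)\right) - 159022 = \left(261588 + 2 \cdot 461 \cdot 518237\right) - 159022 = \left(261588 + 477814514\right) - 159022 = 478076102 - 159022 = 477917080$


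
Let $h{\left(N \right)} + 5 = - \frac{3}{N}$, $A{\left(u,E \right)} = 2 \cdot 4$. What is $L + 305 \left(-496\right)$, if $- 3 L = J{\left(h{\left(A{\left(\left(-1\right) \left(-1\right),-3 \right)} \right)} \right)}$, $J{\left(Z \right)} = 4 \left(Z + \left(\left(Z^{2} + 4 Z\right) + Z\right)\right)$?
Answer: $- \frac{7261225}{48} \approx -1.5128 \cdot 10^{5}$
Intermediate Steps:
$A{\left(u,E \right)} = 8$
$h{\left(N \right)} = -5 - \frac{3}{N}$
$J{\left(Z \right)} = 4 Z^{2} + 24 Z$ ($J{\left(Z \right)} = 4 \left(Z + \left(Z^{2} + 5 Z\right)\right) = 4 \left(Z^{2} + 6 Z\right) = 4 Z^{2} + 24 Z$)
$L = \frac{215}{48}$ ($L = - \frac{4 \left(-5 - \frac{3}{8}\right) \left(6 - \left(5 + \frac{3}{8}\right)\right)}{3} = - \frac{4 \left(-5 - \frac{3}{8}\right) \left(6 - \frac{43}{8}\right)}{3} = - \frac{4 \left(- \frac{43}{8}\right) \left(6 - \frac{43}{8}\right)}{3} = - \frac{4 \left(- \frac{43}{8}\right) \frac{5}{8}}{3} = \left(- \frac{1}{3}\right) \left(- \frac{215}{16}\right) = \frac{215}{48} \approx 4.4792$)
$L + 305 \left(-496\right) = \frac{215}{48} + 305 \left(-496\right) = \frac{215}{48} - 151280 = - \frac{7261225}{48}$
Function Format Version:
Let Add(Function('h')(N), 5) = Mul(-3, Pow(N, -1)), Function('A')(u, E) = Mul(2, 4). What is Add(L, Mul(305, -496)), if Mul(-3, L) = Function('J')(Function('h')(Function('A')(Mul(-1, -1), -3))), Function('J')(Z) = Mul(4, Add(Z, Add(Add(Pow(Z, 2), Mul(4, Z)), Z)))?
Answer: Rational(-7261225, 48) ≈ -1.5128e+5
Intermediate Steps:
Function('A')(u, E) = 8
Function('h')(N) = Add(-5, Mul(-3, Pow(N, -1)))
Function('J')(Z) = Add(Mul(4, Pow(Z, 2)), Mul(24, Z)) (Function('J')(Z) = Mul(4, Add(Z, Add(Pow(Z, 2), Mul(5, Z)))) = Mul(4, Add(Pow(Z, 2), Mul(6, Z))) = Add(Mul(4, Pow(Z, 2)), Mul(24, Z)))
L = Rational(215, 48) (L = Mul(Rational(-1, 3), Mul(4, Add(-5, Mul(-3, Pow(8, -1))), Add(6, Add(-5, Mul(-3, Pow(8, -1)))))) = Mul(Rational(-1, 3), Mul(4, Add(-5, Mul(-3, Rational(1, 8))), Add(6, Add(-5, Mul(-3, Rational(1, 8)))))) = Mul(Rational(-1, 3), Mul(4, Add(-5, Rational(-3, 8)), Add(6, Add(-5, Rational(-3, 8))))) = Mul(Rational(-1, 3), Mul(4, Rational(-43, 8), Add(6, Rational(-43, 8)))) = Mul(Rational(-1, 3), Mul(4, Rational(-43, 8), Rational(5, 8))) = Mul(Rational(-1, 3), Rational(-215, 16)) = Rational(215, 48) ≈ 4.4792)
Add(L, Mul(305, -496)) = Add(Rational(215, 48), Mul(305, -496)) = Add(Rational(215, 48), -151280) = Rational(-7261225, 48)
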